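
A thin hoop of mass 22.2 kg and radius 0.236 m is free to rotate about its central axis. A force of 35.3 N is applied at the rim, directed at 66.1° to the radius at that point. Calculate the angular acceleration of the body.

I = MR² = (22.2)(0.236)² = 1.236 kg·m².
Only the tangential component produces torque: τ = F R sinθ = (35.3)(0.236) sin 66.1° = 7.616 N·m.
From τ = Iα: α = 7.616/1.236 = 6.160 rad/s².

α ≈ 6.16 rad/s²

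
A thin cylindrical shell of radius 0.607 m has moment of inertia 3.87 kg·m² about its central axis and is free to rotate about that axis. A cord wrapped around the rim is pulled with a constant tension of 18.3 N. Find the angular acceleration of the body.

τ = F R = (18.3)(0.607) = 11.11 N·m.
Newton's second law for rotation, τ = Iα, gives α = τ/I = 11.11/3.870 = 2.870 rad/s².

α ≈ 2.87 rad/s²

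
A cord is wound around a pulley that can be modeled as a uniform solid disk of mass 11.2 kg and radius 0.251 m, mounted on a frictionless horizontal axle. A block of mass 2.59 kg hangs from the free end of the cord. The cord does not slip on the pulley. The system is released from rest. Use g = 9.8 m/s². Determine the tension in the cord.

T ≈ 17.4 N

I = ½MR² = (1/2)(11.2)(0.251)² = 0.3528 kg·m².
Block: mg − T = ma. Pulley: TR = Iα. No-slip: a = αR, so T = (I/R²)a = 5.600·a.
Then mg = (m + 5.600)a, so a = (2.59)(9.8)/(2.59 + 5.600) = 3.099 m/s².
T = 5.600·a = 17.36 N.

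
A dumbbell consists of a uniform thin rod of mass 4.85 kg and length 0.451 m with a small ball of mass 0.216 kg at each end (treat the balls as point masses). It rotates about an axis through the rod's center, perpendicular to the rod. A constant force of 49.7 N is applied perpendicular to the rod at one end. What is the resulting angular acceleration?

I_rod = (1/12)ML² = (1/12)(4.85)(0.451)² = 0.08221 kg·m².
I_balls = 2·m·(L/2)² = 2(0.216)(0.2255)² = 0.02197 kg·m².
Total I = 0.1042 kg·m².
τ = F·(L/2) = (49.7)(0.226) = 11.21 N·m.
α = τ/I = 11.21/0.1042 = 107.6 rad/s².

α ≈ 108 rad/s²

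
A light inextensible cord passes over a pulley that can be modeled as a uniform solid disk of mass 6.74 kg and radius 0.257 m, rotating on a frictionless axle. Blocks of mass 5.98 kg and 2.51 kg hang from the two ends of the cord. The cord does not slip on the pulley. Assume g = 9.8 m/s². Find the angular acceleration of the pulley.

I = ½MR² = (1/2)(6.74)(0.257)² = 0.2226 kg·m².
Heavier block: m₁g − T₁ = m₁a. Lighter block: T₂ − m₂g = m₂a.
Pulley: (T₁ − T₂)R = Iα = I(a/R), so T₁ − T₂ = (I/R²)a = (1/2)M_p a = 3.370·a.
Adding the three: (m₁ − m₂)g = (m₁ + m₂ + 3.370)a, so a = (5.98 − 2.51)(9.8)/(5.98 + 2.51 + 3.370) = 2.867 m/s².
α = a/R = 2.867/0.257 = 11.16 rad/s².

α ≈ 11.2 rad/s²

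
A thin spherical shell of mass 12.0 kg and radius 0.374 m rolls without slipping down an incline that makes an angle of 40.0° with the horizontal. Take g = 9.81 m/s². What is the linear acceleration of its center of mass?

Translation along the incline: Mg sinθ − f = Ma.
Rotation about the center: fR = Iα with I = (2/3)MR². No-slip gives a = αR, so f = (I/R²)a = (2/3)M a.
Substituting: Mg sinθ = (1 + 0.6667)Ma, so a = g sinθ/(1 + 0.6667) = (9.81) sin 40.0° / 1.667 = 3.783 m/s².

a ≈ 3.78 m/s²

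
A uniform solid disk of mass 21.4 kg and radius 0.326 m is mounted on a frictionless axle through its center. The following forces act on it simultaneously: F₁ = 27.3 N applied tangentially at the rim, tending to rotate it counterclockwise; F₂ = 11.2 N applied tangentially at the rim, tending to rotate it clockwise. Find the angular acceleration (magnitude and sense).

α ≈ 4.62 rad/s², counterclockwise

I = ½MR² = (1/2)(21.4)(0.326)² = 1.137 kg·m².
Taking counterclockwise as positive: τ₁ = +(27.3)(0.326) = +8.900 N·m; τ₂ = −(11.2)(0.326) = −3.651 N·m.
Net torque τ = 5.249 N·m.
α = τ/I = 5.249/1.137 = 4.616 rad/s².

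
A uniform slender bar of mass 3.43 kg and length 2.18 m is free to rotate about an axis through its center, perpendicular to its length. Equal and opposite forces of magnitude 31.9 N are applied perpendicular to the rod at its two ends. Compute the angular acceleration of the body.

I = (1/12)ML² = (1/12)(3.43)(2.18)² = 1.358 kg·m².
The couple gives τ = F·(L/2) + F·(L/2) = F L = (31.9)(2.18) = 69.54 N·m.
Newton's second law for rotation, τ = Iα, gives α = τ/I = 69.54/1.358 = 51.19 rad/s².

α ≈ 51.2 rad/s²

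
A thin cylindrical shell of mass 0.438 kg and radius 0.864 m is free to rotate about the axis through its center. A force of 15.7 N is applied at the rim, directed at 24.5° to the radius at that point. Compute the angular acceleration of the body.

I = MR² = (0.438)(0.864)² = 0.3270 kg·m².
Only the tangential component produces torque: τ = F R sinθ = (15.7)(0.864) sin 24.5° = 5.625 N·m.
From τ = Iα: α = 5.625/0.3270 = 17.20 rad/s².

α ≈ 17.2 rad/s²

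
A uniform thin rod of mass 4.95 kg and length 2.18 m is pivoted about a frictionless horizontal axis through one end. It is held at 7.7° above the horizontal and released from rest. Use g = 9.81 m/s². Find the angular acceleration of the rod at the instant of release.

α ≈ 6.69 rad/s²

About the pivot, I = (1/3)ML² = (1/3)(4.95)(2.18)² = 7.841 kg·m².
The weight acts at the center, a distance L/2 = 1.090 m from the pivot; τ = Mg(L/2) cos 7.7° = 52.45 N·m.
α = τ/I = 52.45/7.841 = 6.689 rad/s².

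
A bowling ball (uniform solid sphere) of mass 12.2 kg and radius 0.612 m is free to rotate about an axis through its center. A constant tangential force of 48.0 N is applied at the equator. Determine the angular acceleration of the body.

I = (2/5)MR² = (2/5)(12.2)(0.612)² = 1.828 kg·m².
τ = F R = (48.0)(0.612) = 29.38 N·m.
From τ = Iα: α = 29.38/1.828 = 16.07 rad/s².

α ≈ 16.1 rad/s²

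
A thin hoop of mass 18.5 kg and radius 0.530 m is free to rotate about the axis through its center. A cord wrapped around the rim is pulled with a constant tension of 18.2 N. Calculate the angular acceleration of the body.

α ≈ 1.86 rad/s²

I = MR² = (18.5)(0.530)² = 5.197 kg·m².
τ = F R = (18.2)(0.530) = 9.646 N·m.
From τ = Iα: α = 9.646/5.197 = 1.856 rad/s².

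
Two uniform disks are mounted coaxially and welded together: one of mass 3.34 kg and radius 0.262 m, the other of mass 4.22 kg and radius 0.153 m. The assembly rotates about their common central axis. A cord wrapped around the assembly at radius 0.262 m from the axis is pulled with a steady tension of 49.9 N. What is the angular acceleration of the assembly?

α ≈ 79.7 rad/s²

I = ½M₁R₁² + ½M₂R₂² = ½(3.34)(0.262)² + ½(4.22)(0.153)² = 0.1640 kg·m².
τ = F r = (49.9)(0.262) = 13.07 N·m.
α = τ/I = 13.07/0.1640 = 79.70 rad/s².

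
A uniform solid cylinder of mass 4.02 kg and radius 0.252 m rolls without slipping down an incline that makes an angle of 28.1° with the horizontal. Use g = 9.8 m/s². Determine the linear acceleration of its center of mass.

a ≈ 3.08 m/s²

Translation along the incline: Mg sinθ − f = Ma.
Rotation about the center: fR = Iα with I = ½MR². No-slip gives a = αR, so f = (I/R²)a = (1/2)M a.
Substituting: Mg sinθ = (1 + 0.5000)Ma, so a = g sinθ/(1 + 0.5000) = (9.8) sin 28.1° / 1.500 = 3.077 m/s².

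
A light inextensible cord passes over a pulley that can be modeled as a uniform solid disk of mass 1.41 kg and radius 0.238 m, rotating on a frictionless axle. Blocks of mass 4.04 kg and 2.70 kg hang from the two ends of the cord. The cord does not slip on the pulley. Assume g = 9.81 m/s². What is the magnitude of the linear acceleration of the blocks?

a ≈ 1.77 m/s²

I = ½MR² = (1/2)(1.41)(0.238)² = 0.03993 kg·m².
Heavier block: m₁g − T₁ = m₁a. Lighter block: T₂ − m₂g = m₂a.
Pulley: (T₁ − T₂)R = Iα = I(a/R), so T₁ − T₂ = (I/R²)a = (1/2)M_p a = 0.7050·a.
Adding the three: (m₁ − m₂)g = (m₁ + m₂ + 0.7050)a, so a = (4.04 − 2.70)(9.81)/(4.04 + 2.70 + 0.7050) = 1.766 m/s².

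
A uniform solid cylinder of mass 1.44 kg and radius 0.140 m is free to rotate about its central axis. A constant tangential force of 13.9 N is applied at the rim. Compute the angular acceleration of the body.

α ≈ 138 rad/s²

I = ½MR² = (1/2)(1.44)(0.140)² = 0.01411 kg·m².
τ = F R = (13.9)(0.140) = 1.946 N·m.
From τ = Iα: α = 1.946/0.01411 = 137.9 rad/s².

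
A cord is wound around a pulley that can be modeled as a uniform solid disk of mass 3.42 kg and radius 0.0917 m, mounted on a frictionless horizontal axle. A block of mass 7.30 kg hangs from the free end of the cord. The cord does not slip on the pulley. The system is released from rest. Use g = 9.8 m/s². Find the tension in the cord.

T ≈ 13.6 N

I = ½MR² = (1/2)(3.42)(0.0917)² = 0.01438 kg·m².
Block: mg − T = ma. Pulley: TR = Iα. No-slip: a = αR, so T = (I/R²)a = 1.710·a.
Then mg = (m + 1.710)a, so a = (7.30)(9.8)/(7.30 + 1.710) = 7.940 m/s².
T = 1.710·a = 13.58 N.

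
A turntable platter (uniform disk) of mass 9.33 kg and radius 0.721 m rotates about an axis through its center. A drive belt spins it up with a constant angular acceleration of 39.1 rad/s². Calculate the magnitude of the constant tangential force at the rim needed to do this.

I = ½MR² = (1/2)(9.33)(0.721)² = 2.425 kg·m².
The required torque is τ = Iα = (2.425)(39.10) = 94.82 N·m.
A tangential force at the rim gives τ = FR, so F = τ/R = 94.82/0.721 = 131.5 N.

F ≈ 132 N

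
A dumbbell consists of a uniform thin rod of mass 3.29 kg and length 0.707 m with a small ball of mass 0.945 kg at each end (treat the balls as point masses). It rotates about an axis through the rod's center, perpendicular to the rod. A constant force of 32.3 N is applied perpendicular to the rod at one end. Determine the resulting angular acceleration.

I_rod = (1/12)ML² = (1/12)(3.29)(0.707)² = 0.1370 kg·m².
I_balls = 2·m·(L/2)² = 2(0.945)(0.3535)² = 0.2362 kg·m².
Total I = 0.3732 kg·m².
τ = F·(L/2) = (32.3)(0.353) = 11.42 N·m.
α = τ/I = 11.42/0.3732 = 30.59 rad/s².

α ≈ 30.6 rad/s²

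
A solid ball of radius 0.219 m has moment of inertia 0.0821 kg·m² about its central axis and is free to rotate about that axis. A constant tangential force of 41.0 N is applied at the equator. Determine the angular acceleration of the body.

τ = F R = (41.0)(0.219) = 8.979 N·m.
From τ = Iα: α = 8.979/0.08210 = 109.4 rad/s².

α ≈ 109 rad/s²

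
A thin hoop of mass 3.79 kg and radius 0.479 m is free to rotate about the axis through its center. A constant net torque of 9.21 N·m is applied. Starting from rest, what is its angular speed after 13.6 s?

ω ≈ 144 rad/s

I = MR² = (3.79)(0.479)² = 0.8696 kg·m².
α = τ/I = 9.21/0.8696 = 10.59 rad/s².
ω = ω₀ + αt = 0 + (10.59)(13.6) = 144.0 rad/s.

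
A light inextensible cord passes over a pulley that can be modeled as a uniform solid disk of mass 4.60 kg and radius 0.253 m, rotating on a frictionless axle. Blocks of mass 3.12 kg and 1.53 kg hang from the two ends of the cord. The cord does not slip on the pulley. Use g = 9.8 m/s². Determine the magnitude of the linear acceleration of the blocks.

a ≈ 2.24 m/s²

I = ½MR² = (1/2)(4.60)(0.253)² = 0.1472 kg·m².
Heavier block: m₁g − T₁ = m₁a. Lighter block: T₂ − m₂g = m₂a.
Pulley: (T₁ − T₂)R = Iα = I(a/R), so T₁ − T₂ = (I/R²)a = (1/2)M_p a = 2.300·a.
Adding the three: (m₁ − m₂)g = (m₁ + m₂ + 2.300)a, so a = (3.12 − 1.53)(9.8)/(3.12 + 1.53 + 2.300) = 2.242 m/s².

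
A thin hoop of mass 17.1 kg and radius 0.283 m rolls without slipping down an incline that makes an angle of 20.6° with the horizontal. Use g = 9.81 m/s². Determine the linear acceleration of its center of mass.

a ≈ 1.73 m/s²

Translation along the incline: Mg sinθ − f = Ma.
Rotation about the center: fR = Iα with I = MR². No-slip gives a = αR, so f = (I/R²)a = M a.
Substituting: Mg sinθ = (1 + 1.000)Ma, so a = g sinθ/(1 + 1.000) = (9.81) sin 20.6° / 2.000 = 1.726 m/s².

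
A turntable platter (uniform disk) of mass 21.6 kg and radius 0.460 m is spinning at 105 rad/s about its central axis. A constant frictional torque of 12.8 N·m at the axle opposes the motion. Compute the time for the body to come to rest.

t ≈ 18.7 s

I = ½MR² = (1/2)(21.6)(0.460)² = 2.285 kg·m².
The net torque has magnitude 12.8 N·m, opposing ω.
|α| = τ/I = 12.80/2.285 = 5.601 rad/s² (deceleration).
0 = ω₀ − |α|t ⇒ t = ω₀/|α| = 105/5.601 = 18.75 s.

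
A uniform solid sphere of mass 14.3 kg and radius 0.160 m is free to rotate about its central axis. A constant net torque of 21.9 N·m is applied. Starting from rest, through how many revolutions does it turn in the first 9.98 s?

I = (2/5)MR² = (2/5)(14.3)(0.160)² = 0.1464 kg·m².
α = τ/I = 21.9/0.1464 = 149.6 rad/s².
θ = ½αt² = ½(149.6)(9.98)² = 7448 rad.
Revolutions = θ/(2π) = 1185.

≈ 1190 revolutions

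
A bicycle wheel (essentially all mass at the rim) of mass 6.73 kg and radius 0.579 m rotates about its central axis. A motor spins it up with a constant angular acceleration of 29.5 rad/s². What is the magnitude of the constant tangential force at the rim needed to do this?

F ≈ 115 N

I = MR² = (6.73)(0.579)² = 2.256 kg·m².
The required torque is τ = Iα = (2.256)(29.50) = 66.56 N·m.
A tangential force at the rim gives τ = FR, so F = τ/R = 66.56/0.579 = 115.0 N.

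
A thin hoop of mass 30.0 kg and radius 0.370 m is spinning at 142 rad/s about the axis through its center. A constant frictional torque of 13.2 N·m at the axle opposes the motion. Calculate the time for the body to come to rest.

t ≈ 44.2 s

I = MR² = (30.0)(0.370)² = 4.107 kg·m².
The net torque has magnitude 13.2 N·m, opposing ω.
|α| = τ/I = 13.20/4.107 = 3.214 rad/s² (deceleration).
0 = ω₀ − |α|t ⇒ t = ω₀/|α| = 142/3.214 = 44.18 s.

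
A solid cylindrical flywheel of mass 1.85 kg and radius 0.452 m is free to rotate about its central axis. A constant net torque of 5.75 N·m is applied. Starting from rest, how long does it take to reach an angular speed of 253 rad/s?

t ≈ 8.32 s

I = ½MR² = (1/2)(1.85)(0.452)² = 0.1890 kg·m².
α = τ/I = 5.75/0.1890 = 30.43 rad/s².
ω = αt ⇒ t = ω/α = 253/30.43 = 8.315 s.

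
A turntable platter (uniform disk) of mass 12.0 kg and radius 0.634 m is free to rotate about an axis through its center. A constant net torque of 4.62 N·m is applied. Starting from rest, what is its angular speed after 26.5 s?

ω ≈ 50.8 rad/s

I = ½MR² = (1/2)(12.0)(0.634)² = 2.412 kg·m².
α = τ/I = 4.62/2.412 = 1.916 rad/s².
ω = ω₀ + αt = 0 + (1.916)(26.5) = 50.76 rad/s.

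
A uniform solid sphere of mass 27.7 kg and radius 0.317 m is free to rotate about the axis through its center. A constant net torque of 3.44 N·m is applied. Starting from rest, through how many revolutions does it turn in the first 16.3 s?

I = (2/5)MR² = (2/5)(27.7)(0.317)² = 1.113 kg·m².
α = τ/I = 3.44/1.113 = 3.090 rad/s².
θ = ½αt² = ½(3.090)(16.3)² = 410.4 rad.
Revolutions = θ/(2π) = 65.32.

≈ 65.3 revolutions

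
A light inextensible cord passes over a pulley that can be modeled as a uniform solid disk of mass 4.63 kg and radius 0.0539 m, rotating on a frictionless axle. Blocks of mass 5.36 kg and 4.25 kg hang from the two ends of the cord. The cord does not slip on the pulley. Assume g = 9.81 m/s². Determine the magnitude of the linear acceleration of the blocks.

I = ½MR² = (1/2)(4.63)(0.0539)² = 0.006726 kg·m².
Heavier block: m₁g − T₁ = m₁a. Lighter block: T₂ − m₂g = m₂a.
Pulley: (T₁ − T₂)R = Iα = I(a/R), so T₁ − T₂ = (I/R²)a = (1/2)M_p a = 2.315·a.
Adding the three: (m₁ − m₂)g = (m₁ + m₂ + 2.315)a, so a = (5.36 − 4.25)(9.81)/(5.36 + 4.25 + 2.315) = 0.9131 m/s².

a ≈ 0.913 m/s²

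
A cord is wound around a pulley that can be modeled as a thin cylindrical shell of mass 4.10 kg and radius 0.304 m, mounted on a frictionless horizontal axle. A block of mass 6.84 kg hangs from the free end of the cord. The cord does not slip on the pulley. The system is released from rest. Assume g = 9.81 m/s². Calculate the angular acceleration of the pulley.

α ≈ 20.2 rad/s²

I = MR² = (4.10)(0.304)² = 0.3789 kg·m².
Block: mg − T = ma. Pulley: TR = Iα. No-slip: a = αR, so T = (I/R²)a = 4.100·a.
Then mg = (m + 4.100)a, so a = (6.84)(9.81)/(6.84 + 4.100) = 6.133 m/s².
α = a/R = 6.133/0.304 = 20.18 rad/s².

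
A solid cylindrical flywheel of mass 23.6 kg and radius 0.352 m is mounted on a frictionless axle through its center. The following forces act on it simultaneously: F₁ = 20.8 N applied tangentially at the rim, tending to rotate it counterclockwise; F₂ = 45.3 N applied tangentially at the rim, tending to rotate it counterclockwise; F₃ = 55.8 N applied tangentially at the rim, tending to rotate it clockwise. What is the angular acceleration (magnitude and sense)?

α ≈ 2.48 rad/s², counterclockwise

I = ½MR² = (1/2)(23.6)(0.352)² = 1.462 kg·m².
Taking counterclockwise as positive: τ₁ = +(20.8)(0.352) = +7.322 N·m; τ₂ = +(45.3)(0.352) = +15.95 N·m; τ₃ = −(55.8)(0.352) = −19.64 N·m.
Net torque τ = 3.626 N·m.
α = τ/I = 3.626/1.462 = 2.480 rad/s².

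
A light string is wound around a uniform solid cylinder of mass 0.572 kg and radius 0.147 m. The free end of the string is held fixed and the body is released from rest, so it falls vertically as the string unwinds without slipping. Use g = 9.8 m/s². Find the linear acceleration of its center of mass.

a ≈ 6.53 m/s²

Translation: Mg − T = Ma. Rotation about the center: TR = Iα with I = ½MR².
With a = αR: T = (I/R²)a = (1/2)M a, so Mg = (1 + 0.5000)Ma.
a = g/(1 + 0.5000) = 9.8/1.500 = 6.533 m/s².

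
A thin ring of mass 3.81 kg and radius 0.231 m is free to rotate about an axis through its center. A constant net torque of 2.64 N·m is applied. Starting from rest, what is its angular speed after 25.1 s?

I = MR² = (3.81)(0.231)² = 0.2033 kg·m².
α = τ/I = 2.64/0.2033 = 12.99 rad/s².
ω = ω₀ + αt = 0 + (12.99)(25.1) = 325.9 rad/s.

ω ≈ 326 rad/s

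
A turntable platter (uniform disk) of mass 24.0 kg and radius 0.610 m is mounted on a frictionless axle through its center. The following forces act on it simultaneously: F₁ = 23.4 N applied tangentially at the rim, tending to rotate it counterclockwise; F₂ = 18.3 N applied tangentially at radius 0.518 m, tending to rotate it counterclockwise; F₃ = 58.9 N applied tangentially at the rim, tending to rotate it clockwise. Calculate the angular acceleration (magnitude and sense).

I = ½MR² = (1/2)(24.0)(0.610)² = 4.465 kg·m².
Taking counterclockwise as positive: τ₁ = +(23.4)(0.610) = +14.27 N·m; τ₂ = +(18.3)(0.518) = +9.479 N·m; τ₃ = −(58.9)(0.610) = −35.93 N·m.
Net torque τ = -12.18 N·m.
α = τ/I = -12.18/4.465 = -2.727 rad/s².

α ≈ 2.73 rad/s², clockwise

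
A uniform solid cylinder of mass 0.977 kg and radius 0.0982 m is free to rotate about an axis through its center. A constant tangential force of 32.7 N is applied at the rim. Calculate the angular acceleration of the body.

I = ½MR² = (1/2)(0.977)(0.0982)² = 0.004711 kg·m².
τ = F R = (32.7)(0.0982) = 3.211 N·m.
Newton's second law for rotation, τ = Iα, gives α = τ/I = 3.211/0.004711 = 681.7 rad/s².

α ≈ 682 rad/s²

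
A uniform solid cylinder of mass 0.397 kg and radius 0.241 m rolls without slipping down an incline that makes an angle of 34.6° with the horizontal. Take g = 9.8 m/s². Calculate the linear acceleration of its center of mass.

a ≈ 3.71 m/s²

Translation along the incline: Mg sinθ − f = Ma.
Rotation about the center: fR = Iα with I = ½MR². No-slip gives a = αR, so f = (I/R²)a = (1/2)M a.
Substituting: Mg sinθ = (1 + 0.5000)Ma, so a = g sinθ/(1 + 0.5000) = (9.8) sin 34.6° / 1.500 = 3.710 m/s².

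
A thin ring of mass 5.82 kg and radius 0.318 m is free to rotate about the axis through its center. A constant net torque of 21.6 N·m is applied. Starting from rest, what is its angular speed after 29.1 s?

ω ≈ 1070 rad/s

I = MR² = (5.82)(0.318)² = 0.5885 kg·m².
α = τ/I = 21.6/0.5885 = 36.70 rad/s².
ω = ω₀ + αt = 0 + (36.70)(29.1) = 1068 rad/s.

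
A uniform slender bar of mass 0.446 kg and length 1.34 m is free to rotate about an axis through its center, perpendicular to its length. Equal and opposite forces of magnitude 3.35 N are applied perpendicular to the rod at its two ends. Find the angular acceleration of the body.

I = (1/12)ML² = (1/12)(0.446)(1.34)² = 0.06674 kg·m².
The couple gives τ = F·(L/2) + F·(L/2) = F L = (3.35)(1.34) = 4.489 N·m.
Newton's second law for rotation, τ = Iα, gives α = τ/I = 4.489/0.06674 = 67.26 rad/s².

α ≈ 67.3 rad/s²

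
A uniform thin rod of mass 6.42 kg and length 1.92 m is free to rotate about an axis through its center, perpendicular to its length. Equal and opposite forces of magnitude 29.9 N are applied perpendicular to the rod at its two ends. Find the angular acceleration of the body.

α ≈ 29.1 rad/s²

I = (1/12)ML² = (1/12)(6.42)(1.92)² = 1.972 kg·m².
The couple gives τ = F·(L/2) + F·(L/2) = F L = (29.9)(1.92) = 57.41 N·m.
Newton's second law for rotation, τ = Iα, gives α = τ/I = 57.41/1.972 = 29.11 rad/s².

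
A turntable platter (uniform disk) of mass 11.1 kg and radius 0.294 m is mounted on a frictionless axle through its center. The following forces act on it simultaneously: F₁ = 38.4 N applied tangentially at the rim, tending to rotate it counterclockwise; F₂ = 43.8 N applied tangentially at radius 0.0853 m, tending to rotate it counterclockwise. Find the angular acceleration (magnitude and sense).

I = ½MR² = (1/2)(11.1)(0.294)² = 0.4797 kg·m².
Taking counterclockwise as positive: τ₁ = +(38.4)(0.294) = +11.29 N·m; τ₂ = +(43.8)(0.0853) = +3.736 N·m.
Net torque τ = 15.03 N·m.
α = τ/I = 15.03/0.4797 = 31.32 rad/s².

α ≈ 31.3 rad/s², counterclockwise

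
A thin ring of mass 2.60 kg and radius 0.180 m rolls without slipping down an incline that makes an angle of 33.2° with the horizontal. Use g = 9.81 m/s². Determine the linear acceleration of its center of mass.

Translation along the incline: Mg sinθ − f = Ma.
Rotation about the center: fR = Iα with I = MR². No-slip gives a = αR, so f = (I/R²)a = M a.
Substituting: Mg sinθ = (1 + 1.000)Ma, so a = g sinθ/(1 + 1.000) = (9.81) sin 33.2° / 2.000 = 2.686 m/s².

a ≈ 2.69 m/s²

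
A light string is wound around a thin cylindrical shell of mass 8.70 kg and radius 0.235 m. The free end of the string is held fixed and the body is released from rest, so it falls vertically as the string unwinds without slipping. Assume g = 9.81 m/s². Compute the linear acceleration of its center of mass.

a ≈ 4.91 m/s²

Translation: Mg − T = Ma. Rotation about the center: TR = Iα with I = MR².
With a = αR: T = (I/R²)a = M a, so Mg = (1 + 1.000)Ma.
a = g/(1 + 1.000) = 9.81/2.000 = 4.905 m/s².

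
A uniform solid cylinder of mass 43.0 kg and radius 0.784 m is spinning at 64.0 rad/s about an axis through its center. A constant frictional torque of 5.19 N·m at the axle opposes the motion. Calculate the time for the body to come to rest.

I = ½MR² = (1/2)(43.0)(0.784)² = 13.22 kg·m².
The net torque has magnitude 5.19 N·m, opposing ω.
|α| = τ/I = 5.190/13.22 = 0.3927 rad/s² (deceleration).
0 = ω₀ − |α|t ⇒ t = ω₀/|α| = 64.0/0.3927 = 163.0 s.

t ≈ 163 s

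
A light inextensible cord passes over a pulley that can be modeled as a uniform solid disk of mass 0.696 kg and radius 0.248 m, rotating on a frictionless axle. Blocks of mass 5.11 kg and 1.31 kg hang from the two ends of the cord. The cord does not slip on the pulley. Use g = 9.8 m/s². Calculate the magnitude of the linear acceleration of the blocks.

a ≈ 5.50 m/s²

I = ½MR² = (1/2)(0.696)(0.248)² = 0.02140 kg·m².
Heavier block: m₁g − T₁ = m₁a. Lighter block: T₂ − m₂g = m₂a.
Pulley: (T₁ − T₂)R = Iα = I(a/R), so T₁ − T₂ = (I/R²)a = (1/2)M_p a = 0.3480·a.
Adding the three: (m₁ − m₂)g = (m₁ + m₂ + 0.3480)a, so a = (5.11 − 1.31)(9.8)/(5.11 + 1.31 + 0.3480) = 5.502 m/s².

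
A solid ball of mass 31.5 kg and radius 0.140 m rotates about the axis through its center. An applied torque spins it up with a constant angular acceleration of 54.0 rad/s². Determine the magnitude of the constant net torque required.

I = (2/5)MR² = (2/5)(31.5)(0.140)² = 0.2470 kg·m².
τ = Iα = (0.2470)(54.00) = 13.34 N·m.

τ ≈ 13.3 N·m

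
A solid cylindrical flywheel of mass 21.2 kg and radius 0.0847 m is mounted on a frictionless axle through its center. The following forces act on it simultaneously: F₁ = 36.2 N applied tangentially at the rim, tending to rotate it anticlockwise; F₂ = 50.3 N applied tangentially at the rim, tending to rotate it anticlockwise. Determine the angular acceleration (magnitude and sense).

α ≈ 96.3 rad/s², anticlockwise

I = ½MR² = (1/2)(21.2)(0.0847)² = 0.07605 kg·m².
Taking anticlockwise as positive: τ₁ = +(36.2)(0.0847) = +3.066 N·m; τ₂ = +(50.3)(0.0847) = +4.260 N·m.
Net torque τ = 7.327 N·m.
α = τ/I = 7.327/0.07605 = 96.34 rad/s².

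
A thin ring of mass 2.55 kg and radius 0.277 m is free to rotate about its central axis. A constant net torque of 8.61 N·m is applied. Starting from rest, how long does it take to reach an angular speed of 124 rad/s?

t ≈ 2.82 s

I = MR² = (2.55)(0.277)² = 0.1957 kg·m².
α = τ/I = 8.61/0.1957 = 44.01 rad/s².
ω = αt ⇒ t = ω/α = 124/44.01 = 2.818 s.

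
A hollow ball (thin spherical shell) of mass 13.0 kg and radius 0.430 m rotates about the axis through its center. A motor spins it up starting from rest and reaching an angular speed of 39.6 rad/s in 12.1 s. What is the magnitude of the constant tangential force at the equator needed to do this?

I = (2/3)MR² = (2/3)(13.0)(0.430)² = 1.602 kg·m².
α = Δω/Δt = (39.6 − 0)/12.1 = 3.273 rad/s².
The required torque is τ = Iα = (1.602)(3.273) = 5.244 N·m.
A tangential force at the equator gives τ = FR, so F = τ/R = 5.244/0.430 = 12.20 N.

F ≈ 12.2 N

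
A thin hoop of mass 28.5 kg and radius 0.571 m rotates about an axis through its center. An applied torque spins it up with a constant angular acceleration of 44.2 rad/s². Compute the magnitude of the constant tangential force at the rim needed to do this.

I = MR² = (28.5)(0.571)² = 9.292 kg·m².
The required torque is τ = Iα = (9.292)(44.20) = 410.7 N·m.
A tangential force at the rim gives τ = FR, so F = τ/R = 410.7/0.571 = 719.3 N.

F ≈ 719 N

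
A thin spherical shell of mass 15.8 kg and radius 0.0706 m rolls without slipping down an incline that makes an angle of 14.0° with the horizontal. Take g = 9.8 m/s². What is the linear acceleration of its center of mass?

Translation along the incline: Mg sinθ − f = Ma.
Rotation about the center: fR = Iα with I = (2/3)MR². No-slip gives a = αR, so f = (I/R²)a = (2/3)M a.
Substituting: Mg sinθ = (1 + 0.6667)Ma, so a = g sinθ/(1 + 0.6667) = (9.8) sin 14.0° / 1.667 = 1.423 m/s².

a ≈ 1.42 m/s²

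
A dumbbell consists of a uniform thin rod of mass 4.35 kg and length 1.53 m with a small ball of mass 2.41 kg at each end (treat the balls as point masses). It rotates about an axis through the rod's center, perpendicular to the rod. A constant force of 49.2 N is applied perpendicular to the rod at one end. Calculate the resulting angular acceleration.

I_rod = (1/12)ML² = (1/12)(4.35)(1.53)² = 0.8486 kg·m².
I_balls = 2·m·(L/2)² = 2(2.41)(0.7650)² = 2.821 kg·m².
Total I = 3.669 kg·m².
τ = F·(L/2) = (49.2)(0.765) = 37.64 N·m.
α = τ/I = 37.64/3.669 = 10.26 rad/s².

α ≈ 10.3 rad/s²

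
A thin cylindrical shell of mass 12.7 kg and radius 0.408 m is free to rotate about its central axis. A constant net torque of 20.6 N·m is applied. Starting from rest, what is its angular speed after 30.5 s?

I = MR² = (12.7)(0.408)² = 2.114 kg·m².
α = τ/I = 20.6/2.114 = 9.744 rad/s².
ω = ω₀ + αt = 0 + (9.744)(30.5) = 297.2 rad/s.

ω ≈ 297 rad/s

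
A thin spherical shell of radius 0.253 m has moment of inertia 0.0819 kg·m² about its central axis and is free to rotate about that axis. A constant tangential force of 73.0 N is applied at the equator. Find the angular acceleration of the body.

α ≈ 226 rad/s²

τ = F R = (73.0)(0.253) = 18.47 N·m.
From τ = Iα: α = 18.47/0.08190 = 225.5 rad/s².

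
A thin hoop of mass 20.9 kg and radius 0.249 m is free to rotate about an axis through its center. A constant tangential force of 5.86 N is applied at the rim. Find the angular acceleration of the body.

α ≈ 1.13 rad/s²

I = MR² = (20.9)(0.249)² = 1.296 kg·m².
τ = F R = (5.86)(0.249) = 1.459 N·m.
From τ = Iα: α = 1.459/1.296 = 1.126 rad/s².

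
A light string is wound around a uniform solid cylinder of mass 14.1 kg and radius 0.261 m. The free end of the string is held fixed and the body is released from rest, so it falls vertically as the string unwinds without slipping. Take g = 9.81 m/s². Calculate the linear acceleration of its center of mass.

Translation: Mg − T = Ma. Rotation about the center: TR = Iα with I = ½MR².
With a = αR: T = (I/R²)a = (1/2)M a, so Mg = (1 + 0.5000)Ma.
a = g/(1 + 0.5000) = 9.81/1.500 = 6.540 m/s².

a ≈ 6.54 m/s²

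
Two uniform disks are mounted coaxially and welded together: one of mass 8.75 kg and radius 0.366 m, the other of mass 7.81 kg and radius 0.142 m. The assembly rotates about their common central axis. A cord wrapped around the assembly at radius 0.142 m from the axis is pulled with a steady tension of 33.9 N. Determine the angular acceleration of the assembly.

α ≈ 7.24 rad/s²

I = ½M₁R₁² + ½M₂R₂² = ½(8.75)(0.366)² + ½(7.81)(0.142)² = 0.6648 kg·m².
τ = F r = (33.9)(0.142) = 4.814 N·m.
α = τ/I = 4.814/0.6648 = 7.241 rad/s².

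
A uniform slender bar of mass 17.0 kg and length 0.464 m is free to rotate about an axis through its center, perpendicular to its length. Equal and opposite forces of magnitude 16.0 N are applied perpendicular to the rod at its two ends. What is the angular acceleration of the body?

I = (1/12)ML² = (1/12)(17.0)(0.464)² = 0.3050 kg·m².
The couple gives τ = F·(L/2) + F·(L/2) = F L = (16.0)(0.464) = 7.424 N·m.
From τ = Iα: α = 7.424/0.3050 = 24.34 rad/s².

α ≈ 24.3 rad/s²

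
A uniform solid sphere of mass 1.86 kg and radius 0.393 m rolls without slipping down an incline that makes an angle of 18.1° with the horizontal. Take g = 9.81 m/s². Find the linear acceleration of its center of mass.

Translation along the incline: Mg sinθ − f = Ma.
Rotation about the center: fR = Iα with I = (2/5)MR². No-slip gives a = αR, so f = (I/R²)a = (2/5)M a.
Substituting: Mg sinθ = (1 + 0.4000)Ma, so a = g sinθ/(1 + 0.4000) = (9.81) sin 18.1° / 1.400 = 2.177 m/s².

a ≈ 2.18 m/s²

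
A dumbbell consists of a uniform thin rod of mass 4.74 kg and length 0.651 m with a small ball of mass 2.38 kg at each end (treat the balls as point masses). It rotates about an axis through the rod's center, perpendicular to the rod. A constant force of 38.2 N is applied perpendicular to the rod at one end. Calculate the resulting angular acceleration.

I_rod = (1/12)ML² = (1/12)(4.74)(0.651)² = 0.1674 kg·m².
I_balls = 2·m·(L/2)² = 2(2.38)(0.3255)² = 0.5043 kg·m².
Total I = 0.6717 kg·m².
τ = F·(L/2) = (38.2)(0.326) = 12.43 N·m.
α = τ/I = 12.43/0.6717 = 18.51 rad/s².

α ≈ 18.5 rad/s²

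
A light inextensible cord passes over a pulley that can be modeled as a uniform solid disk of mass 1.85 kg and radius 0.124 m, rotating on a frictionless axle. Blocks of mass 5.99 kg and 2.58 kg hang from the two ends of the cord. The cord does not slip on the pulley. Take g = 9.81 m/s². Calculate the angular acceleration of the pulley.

I = ½MR² = (1/2)(1.85)(0.124)² = 0.01422 kg·m².
Heavier block: m₁g − T₁ = m₁a. Lighter block: T₂ − m₂g = m₂a.
Pulley: (T₁ − T₂)R = Iα = I(a/R), so T₁ − T₂ = (I/R²)a = (1/2)M_p a = 0.9250·a.
Adding the three: (m₁ − m₂)g = (m₁ + m₂ + 0.9250)a, so a = (5.99 − 2.58)(9.81)/(5.99 + 2.58 + 0.9250) = 3.523 m/s².
α = a/R = 3.523/0.124 = 28.41 rad/s².

α ≈ 28.4 rad/s²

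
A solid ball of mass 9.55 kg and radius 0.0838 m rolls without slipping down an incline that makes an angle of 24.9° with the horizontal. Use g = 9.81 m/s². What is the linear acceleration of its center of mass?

a ≈ 2.95 m/s²

Translation along the incline: Mg sinθ − f = Ma.
Rotation about the center: fR = Iα with I = (2/5)MR². No-slip gives a = αR, so f = (I/R²)a = (2/5)M a.
Substituting: Mg sinθ = (1 + 0.4000)Ma, so a = g sinθ/(1 + 0.4000) = (9.81) sin 24.9° / 1.400 = 2.950 m/s².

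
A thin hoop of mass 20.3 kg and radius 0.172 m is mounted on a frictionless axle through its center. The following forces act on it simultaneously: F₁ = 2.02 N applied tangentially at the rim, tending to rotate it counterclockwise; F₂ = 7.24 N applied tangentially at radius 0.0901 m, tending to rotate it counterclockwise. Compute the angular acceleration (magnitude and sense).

α ≈ 1.66 rad/s², counterclockwise

I = MR² = (20.3)(0.172)² = 0.6006 kg·m².
Taking counterclockwise as positive: τ₁ = +(2.02)(0.172) = +0.3474 N·m; τ₂ = +(7.24)(0.0901) = +0.6523 N·m.
Net torque τ = 0.9998 N·m.
α = τ/I = 0.9998/0.6006 = 1.665 rad/s².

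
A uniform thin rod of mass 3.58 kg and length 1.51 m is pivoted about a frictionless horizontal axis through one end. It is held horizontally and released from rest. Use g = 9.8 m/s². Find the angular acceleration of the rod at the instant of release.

α ≈ 9.74 rad/s²

About the pivot, I = (1/3)ML² = (1/3)(3.58)(1.51)² = 2.721 kg·m².
The weight acts at the center, a distance L/2 = 0.7550 m from the pivot; τ = Mg(L/2) = 26.49 N·m.
α = τ/I = 26.49/2.721 = 9.735 rad/s².
(Equivalently α = (3g/(2L)) = 9.735 rad/s².)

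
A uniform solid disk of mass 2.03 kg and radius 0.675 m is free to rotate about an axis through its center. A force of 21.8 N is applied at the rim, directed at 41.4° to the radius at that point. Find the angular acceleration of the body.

α ≈ 21.0 rad/s²

I = ½MR² = (1/2)(2.03)(0.675)² = 0.4625 kg·m².
Only the tangential component produces torque: τ = F R sinθ = (21.8)(0.675) sin 41.4° = 9.731 N·m.
Newton's second law for rotation, τ = Iα, gives α = τ/I = 9.731/0.4625 = 21.04 rad/s².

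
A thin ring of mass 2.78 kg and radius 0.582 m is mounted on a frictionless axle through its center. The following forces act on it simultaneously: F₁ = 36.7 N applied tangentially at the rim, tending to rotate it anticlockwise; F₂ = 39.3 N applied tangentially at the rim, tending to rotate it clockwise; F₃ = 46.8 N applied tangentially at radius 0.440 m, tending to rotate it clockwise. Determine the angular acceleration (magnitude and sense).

α ≈ 23.5 rad/s², clockwise

I = MR² = (2.78)(0.582)² = 0.9417 kg·m².
Taking anticlockwise as positive: τ₁ = +(36.7)(0.582) = +21.36 N·m; τ₂ = −(39.3)(0.582) = −22.87 N·m; τ₃ = −(46.8)(0.440) = −20.59 N·m.
Net torque τ = -22.11 N·m.
α = τ/I = -22.11/0.9417 = -23.47 rad/s².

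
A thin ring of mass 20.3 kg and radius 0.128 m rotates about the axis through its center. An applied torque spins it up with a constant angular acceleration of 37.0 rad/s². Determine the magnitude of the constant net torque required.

I = MR² = (20.3)(0.128)² = 0.3326 kg·m².
τ = Iα = (0.3326)(37.00) = 12.31 N·m.

τ ≈ 12.3 N·m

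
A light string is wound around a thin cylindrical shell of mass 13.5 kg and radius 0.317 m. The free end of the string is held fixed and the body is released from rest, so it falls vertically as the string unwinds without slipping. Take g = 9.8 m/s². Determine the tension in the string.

T ≈ 66.2 N

Translation: Mg − T = Ma. Rotation about the center: TR = Iα with I = MR².
With a = αR: T = (I/R²)a = M a, so Mg = (1 + 1.000)Ma.
a = g/(1 + 1.000) = 9.8/2.000 = 4.900 m/s².
T = 1.000·M·a = (1.000)(13.5)(4.900) = 66.15 N.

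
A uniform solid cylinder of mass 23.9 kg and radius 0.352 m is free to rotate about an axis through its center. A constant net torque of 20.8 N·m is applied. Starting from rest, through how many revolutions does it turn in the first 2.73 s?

I = ½MR² = (1/2)(23.9)(0.352)² = 1.481 kg·m².
α = τ/I = 20.8/1.481 = 14.05 rad/s².
θ = ½αt² = ½(14.05)(2.73)² = 52.35 rad.
Revolutions = θ/(2π) = 8.332.

≈ 8.33 revolutions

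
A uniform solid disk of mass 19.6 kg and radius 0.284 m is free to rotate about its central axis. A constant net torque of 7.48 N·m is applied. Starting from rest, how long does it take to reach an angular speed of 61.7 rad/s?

t ≈ 6.52 s

I = ½MR² = (1/2)(19.6)(0.284)² = 0.7904 kg·m².
α = τ/I = 7.48/0.7904 = 9.463 rad/s².
ω = αt ⇒ t = ω/α = 61.7/9.463 = 6.520 s.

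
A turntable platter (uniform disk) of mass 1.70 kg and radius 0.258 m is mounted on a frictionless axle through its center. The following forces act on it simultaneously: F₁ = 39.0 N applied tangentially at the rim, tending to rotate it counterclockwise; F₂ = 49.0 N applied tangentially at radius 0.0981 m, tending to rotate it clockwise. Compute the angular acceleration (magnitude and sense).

I = ½MR² = (1/2)(1.70)(0.258)² = 0.05658 kg·m².
Taking counterclockwise as positive: τ₁ = +(39.0)(0.258) = +10.06 N·m; τ₂ = −(49.0)(0.0981) = −4.807 N·m.
Net torque τ = 5.255 N·m.
α = τ/I = 5.255/0.05658 = 92.88 rad/s².

α ≈ 92.9 rad/s², counterclockwise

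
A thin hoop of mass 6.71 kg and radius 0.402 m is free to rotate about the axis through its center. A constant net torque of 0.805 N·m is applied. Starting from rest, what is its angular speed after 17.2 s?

I = MR² = (6.71)(0.402)² = 1.084 kg·m².
α = τ/I = 0.805/1.084 = 0.7424 rad/s².
ω = ω₀ + αt = 0 + (0.7424)(17.2) = 12.77 rad/s.

ω ≈ 12.8 rad/s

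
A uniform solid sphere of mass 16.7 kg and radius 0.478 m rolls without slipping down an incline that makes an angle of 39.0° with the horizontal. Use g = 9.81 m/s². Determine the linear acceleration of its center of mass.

Translation along the incline: Mg sinθ − f = Ma.
Rotation about the center: fR = Iα with I = (2/5)MR². No-slip gives a = αR, so f = (I/R²)a = (2/5)M a.
Substituting: Mg sinθ = (1 + 0.4000)Ma, so a = g sinθ/(1 + 0.4000) = (9.81) sin 39.0° / 1.400 = 4.410 m/s².

a ≈ 4.41 m/s²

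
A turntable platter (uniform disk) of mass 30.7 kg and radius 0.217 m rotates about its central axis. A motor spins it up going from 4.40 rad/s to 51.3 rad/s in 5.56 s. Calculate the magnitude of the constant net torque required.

τ ≈ 6.10 N·m

I = ½MR² = (1/2)(30.7)(0.217)² = 0.7228 kg·m².
α = Δω/Δt = (51.3 − 4.40)/5.56 = 8.435 rad/s².
τ = Iα = (0.7228)(8.435) = 6.097 N·m.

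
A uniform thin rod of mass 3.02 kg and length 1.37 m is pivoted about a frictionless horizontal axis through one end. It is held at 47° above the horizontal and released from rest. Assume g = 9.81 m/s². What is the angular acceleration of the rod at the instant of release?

About the pivot, I = (1/3)ML² = (1/3)(3.02)(1.37)² = 1.889 kg·m².
The weight acts at the center, a distance L/2 = 0.6850 m from the pivot; τ = Mg(L/2) cos 47° = 13.84 N·m.
α = τ/I = 13.84/1.889 = 7.325 rad/s².

α ≈ 7.33 rad/s²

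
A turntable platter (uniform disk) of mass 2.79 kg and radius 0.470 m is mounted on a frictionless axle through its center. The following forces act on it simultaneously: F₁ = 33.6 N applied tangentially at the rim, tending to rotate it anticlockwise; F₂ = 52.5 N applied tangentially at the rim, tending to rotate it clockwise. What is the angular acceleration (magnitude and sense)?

I = ½MR² = (1/2)(2.79)(0.470)² = 0.3082 kg·m².
Taking anticlockwise as positive: τ₁ = +(33.6)(0.470) = +15.79 N·m; τ₂ = −(52.5)(0.470) = −24.67 N·m.
Net torque τ = -8.883 N·m.
α = τ/I = -8.883/0.3082 = -28.83 rad/s².

α ≈ 28.8 rad/s², clockwise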